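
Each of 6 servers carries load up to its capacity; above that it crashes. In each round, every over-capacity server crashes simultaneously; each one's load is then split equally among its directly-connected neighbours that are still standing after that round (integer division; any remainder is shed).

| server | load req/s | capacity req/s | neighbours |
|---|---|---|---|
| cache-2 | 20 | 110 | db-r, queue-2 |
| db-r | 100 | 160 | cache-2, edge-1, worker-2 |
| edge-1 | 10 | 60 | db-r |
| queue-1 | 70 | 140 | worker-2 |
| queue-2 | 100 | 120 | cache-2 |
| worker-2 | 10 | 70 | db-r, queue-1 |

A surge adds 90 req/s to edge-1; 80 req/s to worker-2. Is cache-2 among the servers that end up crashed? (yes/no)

Round 1 — edge-1 at 100 > 60; worker-2 at 90 > 70. edge-1, worker-2 crash.
  edge-1 sheds 100 req/s to db-r: 100 each.
    db-r: 100+100 = 200 > 160
  worker-2 sheds 90 req/s to db-r, queue-1: 45 each.
    db-r: 200+45 = 245 > 160
    queue-1: 70+45 = 115 ≤ 140
Round 2 — db-r crashes.
  db-r sheds 245 req/s to cache-2: 245 each.
    cache-2: 20+245 = 265 > 110
Round 3 — cache-2 crashes.
  cache-2 sheds 265 req/s to queue-2: 265 each.
    queue-2: 100+265 = 365 > 120
Round 4 — queue-2 crashes.
  queue-2 sheds 365 req/s: no online neighbours, lost.
No further crashes.

yes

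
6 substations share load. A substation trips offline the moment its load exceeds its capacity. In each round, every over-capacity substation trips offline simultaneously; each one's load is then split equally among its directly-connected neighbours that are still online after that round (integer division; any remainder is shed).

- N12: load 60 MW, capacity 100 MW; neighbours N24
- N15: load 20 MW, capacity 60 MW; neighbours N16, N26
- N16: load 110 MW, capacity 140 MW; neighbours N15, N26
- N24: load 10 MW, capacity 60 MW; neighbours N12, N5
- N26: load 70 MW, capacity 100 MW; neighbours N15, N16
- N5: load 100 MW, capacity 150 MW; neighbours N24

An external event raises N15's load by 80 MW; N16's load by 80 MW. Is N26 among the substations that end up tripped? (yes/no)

Round 1 — N15 at 100 > 60; N16 at 190 > 140. N15, N16 trip offline.
  N15 sheds 100 MW to N26: 100 each.
    N26: 70+100 = 170 > 100
  N16 sheds 190 MW to N26: 190 each.
    N26: 170+190 = 360 > 100
Round 2 — N26 trips offline.
  N26 sheds 360 MW: no online neighbours, lost.
No further trips.

yes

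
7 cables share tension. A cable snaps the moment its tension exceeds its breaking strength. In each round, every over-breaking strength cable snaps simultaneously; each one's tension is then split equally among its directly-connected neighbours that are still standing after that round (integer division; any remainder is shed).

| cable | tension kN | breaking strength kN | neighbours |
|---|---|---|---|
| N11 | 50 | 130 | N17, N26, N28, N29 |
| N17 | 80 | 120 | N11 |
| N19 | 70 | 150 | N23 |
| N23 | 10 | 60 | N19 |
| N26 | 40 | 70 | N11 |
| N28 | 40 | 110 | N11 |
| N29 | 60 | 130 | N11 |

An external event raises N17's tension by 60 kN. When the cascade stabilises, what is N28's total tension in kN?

Round 1 — N17 at 140 > 120. N17 snaps.
  N17 sheds 140 kN to N11: 140 each.
    N11: 50+140 = 190 > 130
Round 2 — N11 snaps.
  N11 sheds 190 kN to N26, N28, N29: 63 each (1 lost).
    N26: 40+63 = 103 > 70
    N28: 40+63 = 103 ≤ 110
    N29: 60+63 = 123 ≤ 130
Round 3 — N26 snaps.
  N26 sheds 103 kN: no online neighbours, lost.
No further breaks.

103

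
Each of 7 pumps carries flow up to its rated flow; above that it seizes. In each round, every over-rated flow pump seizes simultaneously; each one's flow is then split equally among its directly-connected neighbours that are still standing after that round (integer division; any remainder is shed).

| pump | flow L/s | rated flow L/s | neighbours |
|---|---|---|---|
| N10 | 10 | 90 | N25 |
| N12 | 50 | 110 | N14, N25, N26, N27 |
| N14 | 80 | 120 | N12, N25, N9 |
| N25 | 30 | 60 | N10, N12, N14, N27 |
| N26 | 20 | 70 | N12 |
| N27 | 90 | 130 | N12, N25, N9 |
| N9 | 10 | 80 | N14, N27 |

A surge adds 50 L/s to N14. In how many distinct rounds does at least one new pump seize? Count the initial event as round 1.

5

Round 1 — N14 at 130 > 120. N14 seizes.
  N14 sheds 130 L/s to N12, N25, N9: 43 each (1 lost).
    N12: 50+43 = 93 ≤ 110
    N25: 30+43 = 73 > 60
    N9: 10+43 = 53 ≤ 80
Round 2 — N25 seizes.
  N25 sheds 73 L/s to N10, N12, N27: 24 each (1 lost).
    N10: 10+24 = 34 ≤ 90
    N12: 93+24 = 117 > 110
    N27: 90+24 = 114 ≤ 130
Round 3 — N12 seizes.
  N12 sheds 117 L/s to N26, N27: 58 each (1 lost).
    N26: 20+58 = 78 > 70
    N27: 114+58 = 172 > 130
Round 4 — N26, N27 seize.
  N26 sheds 78 L/s: no online neighbours, lost.
  N27 sheds 172 L/s to N9: 172 each.
    N9: 53+172 = 225 > 80
Round 5 — N9 seizes.
  N9 sheds 225 L/s: no online neighbours, lost.
No further seizures.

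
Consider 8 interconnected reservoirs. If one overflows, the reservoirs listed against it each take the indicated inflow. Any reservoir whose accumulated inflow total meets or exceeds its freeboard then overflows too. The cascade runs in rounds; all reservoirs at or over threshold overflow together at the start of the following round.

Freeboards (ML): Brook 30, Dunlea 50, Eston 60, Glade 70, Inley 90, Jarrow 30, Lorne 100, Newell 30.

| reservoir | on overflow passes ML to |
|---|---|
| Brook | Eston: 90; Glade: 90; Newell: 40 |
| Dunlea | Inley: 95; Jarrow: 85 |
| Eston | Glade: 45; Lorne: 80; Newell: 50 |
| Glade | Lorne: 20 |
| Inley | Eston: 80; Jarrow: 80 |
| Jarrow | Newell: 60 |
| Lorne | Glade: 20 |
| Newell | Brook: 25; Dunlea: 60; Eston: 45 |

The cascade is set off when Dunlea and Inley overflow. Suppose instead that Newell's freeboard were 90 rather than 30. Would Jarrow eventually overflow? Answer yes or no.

With Newell's freeboard at 90:
Round 1 — Dunlea, Inley overflow (initial).
  Eston: +80 → 80 ≥ 60
  Jarrow: +85+80 → 165 ≥ 30
Round 2 — Eston, Jarrow overflow.
  Glade: +45 → 45 < 70
  Lorne: +80 → 80 < 100
  Newell: +50+60 → 110 ≥ 90
Round 3 — Newell overflows.
  Brook: +25 → 25 < 30
No further overflows.

yes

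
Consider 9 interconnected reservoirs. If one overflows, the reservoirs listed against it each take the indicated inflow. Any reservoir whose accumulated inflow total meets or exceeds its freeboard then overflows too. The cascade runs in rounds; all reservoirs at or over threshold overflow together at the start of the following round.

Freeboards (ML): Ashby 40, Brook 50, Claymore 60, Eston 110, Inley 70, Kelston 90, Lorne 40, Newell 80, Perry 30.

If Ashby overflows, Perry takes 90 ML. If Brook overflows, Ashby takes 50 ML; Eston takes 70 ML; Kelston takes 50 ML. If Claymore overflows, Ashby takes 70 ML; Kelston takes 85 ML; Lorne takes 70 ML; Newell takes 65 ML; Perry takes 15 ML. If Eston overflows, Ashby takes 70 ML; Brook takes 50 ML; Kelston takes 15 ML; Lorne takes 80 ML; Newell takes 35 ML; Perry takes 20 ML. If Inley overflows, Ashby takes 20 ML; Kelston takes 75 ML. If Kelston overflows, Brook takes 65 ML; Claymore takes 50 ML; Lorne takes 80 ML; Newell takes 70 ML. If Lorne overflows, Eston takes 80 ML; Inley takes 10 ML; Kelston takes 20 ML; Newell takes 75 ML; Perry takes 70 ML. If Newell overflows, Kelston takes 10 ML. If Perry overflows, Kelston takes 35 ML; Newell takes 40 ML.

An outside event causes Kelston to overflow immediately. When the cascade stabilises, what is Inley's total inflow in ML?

10

Round 1 — Kelston overflows (initial).
  Brook: +65 → 65 ≥ 50
  Claymore: +50 → 50 < 60
  Lorne: +80 → 80 ≥ 40
  Newell: +70 → 70 < 80
Round 2 — Brook, Lorne overflow.
  Ashby: +50 → 50 ≥ 40
  Eston: +70+80 → 150 ≥ 110
  Inley: +10 → 10 < 70
  Newell: +75 → 145 ≥ 80
  Perry: +70 → 70 ≥ 30
Round 3 — Ashby, Eston, Newell, Perry overflow.
No further overflows.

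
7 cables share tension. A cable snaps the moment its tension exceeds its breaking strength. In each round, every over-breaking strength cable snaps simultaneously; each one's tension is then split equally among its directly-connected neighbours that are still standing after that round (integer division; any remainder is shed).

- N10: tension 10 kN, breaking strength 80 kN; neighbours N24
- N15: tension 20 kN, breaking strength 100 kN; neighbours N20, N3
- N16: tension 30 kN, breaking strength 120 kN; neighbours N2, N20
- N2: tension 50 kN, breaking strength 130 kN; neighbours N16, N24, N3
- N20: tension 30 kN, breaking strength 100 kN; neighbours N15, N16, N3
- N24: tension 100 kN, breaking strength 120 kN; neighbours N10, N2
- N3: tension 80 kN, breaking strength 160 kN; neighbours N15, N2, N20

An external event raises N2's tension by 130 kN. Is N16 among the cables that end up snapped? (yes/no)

Round 1 — N2 at 180 > 130. N2 snaps.
  N2 sheds 180 kN to N16, N24, N3: 60 each.
    N16: 30+60 = 90 ≤ 120
    N24: 100+60 = 160 > 120
    N3: 80+60 = 140 ≤ 160
Round 2 — N24 snaps.
  N24 sheds 160 kN to N10: 160 each.
    N10: 10+160 = 170 > 80
Round 3 — N10 snaps.
  N10 sheds 170 kN: no online neighbours, lost.
No further breaks.

no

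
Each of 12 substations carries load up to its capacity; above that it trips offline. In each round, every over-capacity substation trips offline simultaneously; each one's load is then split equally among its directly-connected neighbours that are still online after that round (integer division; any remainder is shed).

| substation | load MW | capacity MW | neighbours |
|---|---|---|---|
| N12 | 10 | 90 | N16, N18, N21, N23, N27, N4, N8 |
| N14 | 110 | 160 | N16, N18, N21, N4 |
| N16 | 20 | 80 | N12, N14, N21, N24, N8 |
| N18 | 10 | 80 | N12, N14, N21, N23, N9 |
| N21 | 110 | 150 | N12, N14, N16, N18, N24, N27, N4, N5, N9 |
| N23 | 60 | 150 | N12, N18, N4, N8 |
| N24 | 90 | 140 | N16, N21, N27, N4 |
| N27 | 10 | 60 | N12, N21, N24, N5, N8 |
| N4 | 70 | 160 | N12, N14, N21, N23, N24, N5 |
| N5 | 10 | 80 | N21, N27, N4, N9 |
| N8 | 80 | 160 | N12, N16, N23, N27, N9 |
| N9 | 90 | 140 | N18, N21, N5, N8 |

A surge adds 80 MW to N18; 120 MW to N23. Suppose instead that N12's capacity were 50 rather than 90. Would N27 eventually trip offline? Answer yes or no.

With N12's capacity at 50:
Round 1 — N18 at 90 > 80; N23 at 180 > 150. N18, N23 trip offline.
  N18 sheds 90 MW to N12, N14, N21, N9: 22 each (2 lost).
    N12: 10+22 = 32 ≤ 50
    N14: 110+22 = 132 ≤ 160
    N21: 110+22 = 132 ≤ 150
    N9: 90+22 = 112 ≤ 140
  N23 sheds 180 MW to N12, N4, N8: 60 each.
    N12: 32+60 = 92 > 50
    N4: 70+60 = 130 ≤ 160
    N8: 80+60 = 140 ≤ 160
Round 2 — N12 trips offline.
  N12 sheds 92 MW to N16, N21, N27, N4, N8: 18 each (2 lost).
    N16: 20+18 = 38 ≤ 80
    N21: 132+18 = 150 ≤ 150
    N27: 10+18 = 28 ≤ 60
    N4: 130+18 = 148 ≤ 160
    N8: 140+18 = 158 ≤ 160
No further trips.

no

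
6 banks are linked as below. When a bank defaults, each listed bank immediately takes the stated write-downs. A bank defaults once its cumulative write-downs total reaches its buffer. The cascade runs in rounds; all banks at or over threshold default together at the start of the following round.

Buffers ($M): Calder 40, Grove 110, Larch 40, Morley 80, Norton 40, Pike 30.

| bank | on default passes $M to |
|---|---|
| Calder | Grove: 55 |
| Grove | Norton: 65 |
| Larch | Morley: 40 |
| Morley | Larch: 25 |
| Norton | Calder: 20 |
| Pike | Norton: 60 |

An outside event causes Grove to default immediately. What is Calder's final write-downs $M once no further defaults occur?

Round 1 — Grove defaults (initial).
  Norton: +65 → 65 ≥ 40
Round 2 — Norton defaults.
  Calder: +20 → 20 < 40
No further defaults.

20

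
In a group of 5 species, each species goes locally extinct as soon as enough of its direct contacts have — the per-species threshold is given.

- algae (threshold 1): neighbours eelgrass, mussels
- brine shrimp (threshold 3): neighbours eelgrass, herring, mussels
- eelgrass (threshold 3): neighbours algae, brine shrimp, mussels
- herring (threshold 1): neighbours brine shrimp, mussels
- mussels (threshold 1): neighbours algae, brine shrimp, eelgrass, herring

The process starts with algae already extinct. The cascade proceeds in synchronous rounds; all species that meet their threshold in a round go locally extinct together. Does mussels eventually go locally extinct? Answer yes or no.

yes

Round 1 — algae goes locally extinct (initial).
Round 2 — checking thresholds:
  eelgrass: 1 of 3 neighbours < 3, holds.
  mussels: 1 of 4 neighbours ≥ 1, goes locally extinct.
Round 3 — checking thresholds:
  brine shrimp: 1 of 3 neighbours < 3, holds.
  eelgrass: 2 of 3 neighbours < 3, holds.
  herring: 1 of 2 neighbours ≥ 1, goes locally extinct.
Round 4 — no new extinctions; cascade stops.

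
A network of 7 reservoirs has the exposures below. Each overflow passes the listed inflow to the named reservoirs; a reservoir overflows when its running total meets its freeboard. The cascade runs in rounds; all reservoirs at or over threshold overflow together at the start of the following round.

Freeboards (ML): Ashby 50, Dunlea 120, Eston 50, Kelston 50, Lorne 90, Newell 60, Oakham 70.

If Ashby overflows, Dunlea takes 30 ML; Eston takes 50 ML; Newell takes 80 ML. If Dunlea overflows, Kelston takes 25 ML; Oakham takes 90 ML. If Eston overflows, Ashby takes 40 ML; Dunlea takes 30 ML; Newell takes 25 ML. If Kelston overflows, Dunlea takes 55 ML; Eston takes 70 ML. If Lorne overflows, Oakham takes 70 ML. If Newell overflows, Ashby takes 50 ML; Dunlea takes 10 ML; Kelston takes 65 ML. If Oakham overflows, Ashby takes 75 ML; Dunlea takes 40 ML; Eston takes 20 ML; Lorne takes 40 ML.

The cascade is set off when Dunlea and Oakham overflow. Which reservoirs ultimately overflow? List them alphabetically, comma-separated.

Round 1 — Dunlea, Oakham overflow (initial).
  Ashby: +75 → 75 ≥ 50
  Eston: +20 → 20 < 50
  Kelston: +25 → 25 < 50
  Lorne: +40 → 40 < 90
Round 2 — Ashby overflows.
  Eston: +50 → 70 ≥ 50
  Newell: +80 → 80 ≥ 60
Round 3 — Eston, Newell overflow.
  Kelston: +65 → 90 ≥ 50
Round 4 — Kelston overflows.
No further overflows.

Ashby, Dunlea, Eston, Kelston, Newell, Oakham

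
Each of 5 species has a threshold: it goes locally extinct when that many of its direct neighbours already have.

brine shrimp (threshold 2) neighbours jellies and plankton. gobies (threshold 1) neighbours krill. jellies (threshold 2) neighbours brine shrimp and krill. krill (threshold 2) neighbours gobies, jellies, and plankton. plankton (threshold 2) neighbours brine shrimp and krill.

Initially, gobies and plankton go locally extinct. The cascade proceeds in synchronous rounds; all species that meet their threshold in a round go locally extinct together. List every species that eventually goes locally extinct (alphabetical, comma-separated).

Round 1 — gobies, plankton go locally extinct (initial).
Round 2 — checking thresholds:
  brine shrimp: 1 of 2 neighbours < 2, holds.
  krill: 2 of 3 neighbours ≥ 2, goes locally extinct.
Round 3 — no new extinctions; cascade stops.

gobies, krill, plankton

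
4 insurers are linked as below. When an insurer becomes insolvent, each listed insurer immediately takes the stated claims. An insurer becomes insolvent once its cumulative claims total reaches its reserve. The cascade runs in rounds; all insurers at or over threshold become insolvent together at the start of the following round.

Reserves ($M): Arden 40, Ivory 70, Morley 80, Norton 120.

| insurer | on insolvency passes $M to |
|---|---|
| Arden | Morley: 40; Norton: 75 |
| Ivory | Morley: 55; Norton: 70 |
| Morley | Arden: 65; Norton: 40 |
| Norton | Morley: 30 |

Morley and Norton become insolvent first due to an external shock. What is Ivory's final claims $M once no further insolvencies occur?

0

Round 1 — Morley, Norton become insolvent (initial).
  Arden: +65 → 65 ≥ 40
Round 2 — Arden becomes insolvent.
No further insolvencies.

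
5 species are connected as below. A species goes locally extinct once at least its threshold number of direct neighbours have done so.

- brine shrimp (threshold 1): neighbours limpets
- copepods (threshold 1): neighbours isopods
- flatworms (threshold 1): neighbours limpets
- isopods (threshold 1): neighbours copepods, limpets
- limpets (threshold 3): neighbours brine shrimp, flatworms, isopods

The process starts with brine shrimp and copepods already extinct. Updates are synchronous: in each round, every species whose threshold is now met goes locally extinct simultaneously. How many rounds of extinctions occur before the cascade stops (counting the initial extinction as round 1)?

2

Round 1 — brine shrimp, copepods go locally extinct (initial).
Round 2 — checking thresholds:
  isopods: 1 of 2 neighbours ≥ 1, goes locally extinct.
  limpets: 1 of 3 neighbours < 3, holds.
Round 3 — no new extinctions; cascade stops.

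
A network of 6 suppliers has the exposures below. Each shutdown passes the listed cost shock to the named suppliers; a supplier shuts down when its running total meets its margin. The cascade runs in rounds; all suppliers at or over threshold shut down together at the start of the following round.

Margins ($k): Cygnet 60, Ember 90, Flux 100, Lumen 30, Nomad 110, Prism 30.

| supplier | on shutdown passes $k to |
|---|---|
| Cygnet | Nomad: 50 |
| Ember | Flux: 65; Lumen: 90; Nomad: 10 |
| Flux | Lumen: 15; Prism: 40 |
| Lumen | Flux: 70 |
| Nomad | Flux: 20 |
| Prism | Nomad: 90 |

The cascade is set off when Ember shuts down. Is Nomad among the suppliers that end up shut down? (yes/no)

Round 1 — Ember shuts down (initial).
  Flux: +65 → 65 < 100
  Lumen: +90 → 90 ≥ 30
  Nomad: +10 → 10 < 110
Round 2 — Lumen shuts down.
  Flux: +70 → 135 ≥ 100
Round 3 — Flux shuts down.
  Prism: +40 → 40 ≥ 30
Round 4 — Prism shuts down.
  Nomad: +90 → 100 < 110
No further shutdowns.

no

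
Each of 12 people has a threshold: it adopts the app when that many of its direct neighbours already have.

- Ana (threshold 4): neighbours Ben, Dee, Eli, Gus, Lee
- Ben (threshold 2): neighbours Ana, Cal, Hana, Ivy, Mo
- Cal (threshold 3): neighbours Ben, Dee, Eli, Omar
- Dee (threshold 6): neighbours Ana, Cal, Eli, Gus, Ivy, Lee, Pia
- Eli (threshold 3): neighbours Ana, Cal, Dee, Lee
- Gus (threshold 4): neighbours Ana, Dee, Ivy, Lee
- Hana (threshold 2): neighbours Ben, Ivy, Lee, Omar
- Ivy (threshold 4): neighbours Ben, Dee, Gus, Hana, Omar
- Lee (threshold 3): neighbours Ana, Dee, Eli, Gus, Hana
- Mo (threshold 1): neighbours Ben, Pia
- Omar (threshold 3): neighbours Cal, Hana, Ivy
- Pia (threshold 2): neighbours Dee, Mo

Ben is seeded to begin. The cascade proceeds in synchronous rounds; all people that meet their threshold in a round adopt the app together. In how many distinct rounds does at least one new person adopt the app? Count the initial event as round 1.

Round 1 — Ben adopts the app (initial).
Round 2 — checking thresholds:
  Ana: 1 of 5 neighbours < 4, not yet.
  Cal: 1 of 4 neighbours < 3, not yet.
  Hana: 1 of 4 neighbours < 2, not yet.
  Ivy: 1 of 5 neighbours < 4, not yet.
  Mo: 1 of 2 neighbours ≥ 1, adopts the app.
Round 3 — no new adoptions; cascade stops.

2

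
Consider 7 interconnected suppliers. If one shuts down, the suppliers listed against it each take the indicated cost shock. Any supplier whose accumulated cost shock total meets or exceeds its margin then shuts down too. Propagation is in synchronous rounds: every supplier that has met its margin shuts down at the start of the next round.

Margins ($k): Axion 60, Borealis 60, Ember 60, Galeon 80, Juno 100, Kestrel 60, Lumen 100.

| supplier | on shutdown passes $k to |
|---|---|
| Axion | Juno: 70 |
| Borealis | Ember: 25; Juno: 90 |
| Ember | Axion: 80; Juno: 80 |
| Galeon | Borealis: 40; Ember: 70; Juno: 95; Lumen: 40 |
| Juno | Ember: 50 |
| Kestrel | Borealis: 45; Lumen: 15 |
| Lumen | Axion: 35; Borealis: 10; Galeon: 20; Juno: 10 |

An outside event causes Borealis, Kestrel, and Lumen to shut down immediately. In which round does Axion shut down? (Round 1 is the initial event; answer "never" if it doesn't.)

Round 1 — Borealis, Kestrel, Lumen shut down (initial).
  Axion: +35 → 35 < 60
  Ember: +25 → 25 < 60
  Galeon: +20 → 20 < 80
  Juno: +90+10 → 100 ≥ 100
Round 2 — Juno shuts down.
  Ember: +50 → 75 ≥ 60
Round 3 — Ember shuts down.
  Axion: +80 → 115 ≥ 60
Round 4 — Axion shuts down.
No further shutdowns.

4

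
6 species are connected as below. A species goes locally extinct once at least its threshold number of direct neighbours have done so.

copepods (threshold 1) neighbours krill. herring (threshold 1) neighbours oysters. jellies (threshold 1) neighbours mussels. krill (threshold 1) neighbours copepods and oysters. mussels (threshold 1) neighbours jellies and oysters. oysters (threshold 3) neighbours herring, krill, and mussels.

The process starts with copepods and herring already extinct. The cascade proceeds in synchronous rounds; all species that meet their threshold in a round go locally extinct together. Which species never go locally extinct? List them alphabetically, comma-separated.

Round 1 — copepods, herring go locally extinct (initial).
Round 2 — checking thresholds:
  krill: 1 of 2 neighbours ≥ 1, goes locally extinct.
  oysters: 1 of 3 neighbours < 3, below threshold.
Round 3 — no new extinctions; cascade stops.

jellies, mussels, oysters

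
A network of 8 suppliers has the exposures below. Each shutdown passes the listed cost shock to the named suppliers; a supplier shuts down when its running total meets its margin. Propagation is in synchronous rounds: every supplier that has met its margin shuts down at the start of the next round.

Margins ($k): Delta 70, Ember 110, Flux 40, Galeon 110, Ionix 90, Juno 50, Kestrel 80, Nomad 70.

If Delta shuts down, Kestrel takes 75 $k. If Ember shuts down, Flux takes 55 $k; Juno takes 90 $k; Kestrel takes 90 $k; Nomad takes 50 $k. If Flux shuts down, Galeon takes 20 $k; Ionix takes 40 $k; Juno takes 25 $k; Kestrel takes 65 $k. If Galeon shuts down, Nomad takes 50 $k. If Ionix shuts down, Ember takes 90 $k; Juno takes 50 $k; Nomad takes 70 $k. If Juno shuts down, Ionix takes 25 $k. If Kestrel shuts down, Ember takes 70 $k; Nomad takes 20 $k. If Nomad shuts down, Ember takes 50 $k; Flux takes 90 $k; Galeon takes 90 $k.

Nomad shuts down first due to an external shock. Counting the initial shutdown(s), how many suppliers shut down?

Round 1 — Nomad shuts down (initial).
  Ember: +50 → 50 < 110
  Flux: +90 → 90 ≥ 40
  Galeon: +90 → 90 < 110
Round 2 — Flux shuts down.
  Galeon: +20 → 110 ≥ 110
  Ionix: +40 → 40 < 90
  Juno: +25 → 25 < 50
  Kestrel: +65 → 65 < 80
Round 3 — Galeon shuts down.
No further shutdowns.

3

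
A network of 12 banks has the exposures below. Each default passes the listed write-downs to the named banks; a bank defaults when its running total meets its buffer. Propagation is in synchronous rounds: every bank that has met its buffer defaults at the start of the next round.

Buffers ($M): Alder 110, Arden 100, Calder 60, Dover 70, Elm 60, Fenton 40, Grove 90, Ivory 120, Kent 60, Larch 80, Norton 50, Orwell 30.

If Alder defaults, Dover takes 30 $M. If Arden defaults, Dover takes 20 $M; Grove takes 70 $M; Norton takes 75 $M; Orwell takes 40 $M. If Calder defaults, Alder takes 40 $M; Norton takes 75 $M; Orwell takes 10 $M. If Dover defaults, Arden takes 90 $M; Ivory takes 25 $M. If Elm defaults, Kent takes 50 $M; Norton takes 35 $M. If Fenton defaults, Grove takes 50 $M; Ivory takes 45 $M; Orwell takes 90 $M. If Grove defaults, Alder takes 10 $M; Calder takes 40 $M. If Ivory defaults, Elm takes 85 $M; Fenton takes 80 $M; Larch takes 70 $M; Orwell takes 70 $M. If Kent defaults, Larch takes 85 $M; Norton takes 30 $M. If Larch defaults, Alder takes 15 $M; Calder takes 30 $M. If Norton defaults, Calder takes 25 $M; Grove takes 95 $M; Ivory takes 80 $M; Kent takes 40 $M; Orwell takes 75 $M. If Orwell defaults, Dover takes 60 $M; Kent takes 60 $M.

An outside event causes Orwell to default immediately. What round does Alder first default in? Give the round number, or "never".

Round 1 — Orwell defaults (initial).
  Dover: +60 → 60 < 70
  Kent: +60 → 60 ≥ 60
Round 2 — Kent defaults.
  Larch: +85 → 85 ≥ 80
  Norton: +30 → 30 < 50
Round 3 — Larch defaults.
  Alder: +15 → 15 < 110
  Calder: +30 → 30 < 60
No further defaults.

never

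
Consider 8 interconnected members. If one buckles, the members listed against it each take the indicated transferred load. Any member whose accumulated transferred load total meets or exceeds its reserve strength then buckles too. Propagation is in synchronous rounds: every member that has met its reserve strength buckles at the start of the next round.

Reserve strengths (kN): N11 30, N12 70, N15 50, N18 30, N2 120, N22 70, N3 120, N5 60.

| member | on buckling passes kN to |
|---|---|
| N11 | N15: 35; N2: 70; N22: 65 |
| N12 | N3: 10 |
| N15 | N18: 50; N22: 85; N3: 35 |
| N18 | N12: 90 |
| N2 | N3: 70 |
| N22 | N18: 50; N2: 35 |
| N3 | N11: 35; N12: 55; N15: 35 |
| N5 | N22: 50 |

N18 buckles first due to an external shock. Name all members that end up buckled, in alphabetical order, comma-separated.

Round 1 — N18 buckles (initial).
  N12: +90 → 90 ≥ 70
Round 2 — N12 buckles.
  N3: +10 → 10 < 120
No further bucklings.

N12, N18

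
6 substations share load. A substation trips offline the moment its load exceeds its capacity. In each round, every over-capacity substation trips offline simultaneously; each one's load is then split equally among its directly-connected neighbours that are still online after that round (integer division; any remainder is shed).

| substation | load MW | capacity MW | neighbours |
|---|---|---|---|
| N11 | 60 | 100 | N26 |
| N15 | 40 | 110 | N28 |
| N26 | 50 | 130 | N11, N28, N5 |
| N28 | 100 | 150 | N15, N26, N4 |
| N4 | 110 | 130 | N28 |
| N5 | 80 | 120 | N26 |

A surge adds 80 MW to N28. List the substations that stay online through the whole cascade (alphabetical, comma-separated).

N11, N15, N26, N5

Round 1 — N28 at 180 > 150. N28 trips offline.
  N28 sheds 180 MW to N15, N26, N4: 60 each.
    N15: 40+60 = 100 ≤ 110
    N26: 50+60 = 110 ≤ 130
    N4: 110+60 = 170 > 130
Round 2 — N4 trips offline.
  N4 sheds 170 MW: no online neighbours, lost.
No further trips.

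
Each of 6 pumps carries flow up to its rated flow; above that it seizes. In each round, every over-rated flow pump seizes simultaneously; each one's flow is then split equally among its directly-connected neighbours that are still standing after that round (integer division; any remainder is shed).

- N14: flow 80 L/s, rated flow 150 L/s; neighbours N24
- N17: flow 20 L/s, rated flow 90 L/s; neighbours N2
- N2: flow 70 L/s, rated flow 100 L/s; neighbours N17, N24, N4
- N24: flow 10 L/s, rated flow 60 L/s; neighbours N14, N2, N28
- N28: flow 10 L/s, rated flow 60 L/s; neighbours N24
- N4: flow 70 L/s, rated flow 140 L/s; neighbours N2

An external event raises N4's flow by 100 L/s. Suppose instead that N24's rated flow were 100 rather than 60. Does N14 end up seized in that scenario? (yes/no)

no

With N24's rated flow at 100:
Round 1 — N4 at 170 > 140. N4 seizes.
  N4 sheds 170 L/s to N2: 170 each.
    N2: 70+170 = 240 > 100
Round 2 — N2 seizes.
  N2 sheds 240 L/s to N17, N24: 120 each.
    N17: 20+120 = 140 > 90
    N24: 10+120 = 130 > 100
Round 3 — N17, N24 seize.
  N17 sheds 140 L/s: no online neighbours, lost.
  N24 sheds 130 L/s to N14, N28: 65 each.
    N14: 80+65 = 145 ≤ 150
    N28: 10+65 = 75 > 60
Round 4 — N28 seizes.
  N28 sheds 75 L/s: no online neighbours, lost.
No further seizures.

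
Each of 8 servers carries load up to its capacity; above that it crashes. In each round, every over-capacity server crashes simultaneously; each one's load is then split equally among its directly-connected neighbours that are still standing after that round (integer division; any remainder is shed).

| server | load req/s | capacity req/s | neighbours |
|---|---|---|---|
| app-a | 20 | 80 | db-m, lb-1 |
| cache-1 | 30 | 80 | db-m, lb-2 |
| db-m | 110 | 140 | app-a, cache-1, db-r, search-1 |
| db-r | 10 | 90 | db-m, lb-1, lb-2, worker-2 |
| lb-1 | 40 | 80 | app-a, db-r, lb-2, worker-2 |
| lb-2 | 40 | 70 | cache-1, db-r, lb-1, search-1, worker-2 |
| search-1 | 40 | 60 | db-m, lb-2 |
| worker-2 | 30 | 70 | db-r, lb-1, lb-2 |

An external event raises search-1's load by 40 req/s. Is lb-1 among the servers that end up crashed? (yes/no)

no

Round 1 — search-1 at 80 > 60. search-1 crashes.
  search-1 sheds 80 req/s to db-m, lb-2: 40 each.
    db-m: 110+40 = 150 > 140
    lb-2: 40+40 = 80 > 70
Round 2 — db-m, lb-2 crash.
  db-m sheds 150 req/s to app-a, cache-1, db-r: 50 each.
    app-a: 20+50 = 70 ≤ 80
    cache-1: 30+50 = 80 ≤ 80
    db-r: 10+50 = 60 ≤ 90
  lb-2 sheds 80 req/s to cache-1, db-r, lb-1, worker-2: 20 each.
    cache-1: 80+20 = 100 > 80
    db-r: 60+20 = 80 ≤ 90
    lb-1: 40+20 = 60 ≤ 80
    worker-2: 30+20 = 50 ≤ 70
Round 3 — cache-1 crashes.
  cache-1 sheds 100 req/s: no online neighbours, lost.
No further crashes.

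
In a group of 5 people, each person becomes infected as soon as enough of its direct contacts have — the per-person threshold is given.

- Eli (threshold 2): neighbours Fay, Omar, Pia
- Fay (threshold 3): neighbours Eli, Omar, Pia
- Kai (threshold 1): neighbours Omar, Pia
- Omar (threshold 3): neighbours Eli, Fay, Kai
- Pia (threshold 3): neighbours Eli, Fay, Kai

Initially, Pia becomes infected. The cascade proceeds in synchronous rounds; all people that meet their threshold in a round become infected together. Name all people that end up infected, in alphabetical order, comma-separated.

Round 1 — Pia becomes infected (initial).
Round 2 — checking thresholds:
  Eli: 1 of 3 neighbours < 2, holds.
  Fay: 1 of 3 neighbours < 3, holds.
  Kai: 1 of 2 neighbours ≥ 1, becomes infected.
Round 3 — no new infections; cascade stops.

Kai, Pia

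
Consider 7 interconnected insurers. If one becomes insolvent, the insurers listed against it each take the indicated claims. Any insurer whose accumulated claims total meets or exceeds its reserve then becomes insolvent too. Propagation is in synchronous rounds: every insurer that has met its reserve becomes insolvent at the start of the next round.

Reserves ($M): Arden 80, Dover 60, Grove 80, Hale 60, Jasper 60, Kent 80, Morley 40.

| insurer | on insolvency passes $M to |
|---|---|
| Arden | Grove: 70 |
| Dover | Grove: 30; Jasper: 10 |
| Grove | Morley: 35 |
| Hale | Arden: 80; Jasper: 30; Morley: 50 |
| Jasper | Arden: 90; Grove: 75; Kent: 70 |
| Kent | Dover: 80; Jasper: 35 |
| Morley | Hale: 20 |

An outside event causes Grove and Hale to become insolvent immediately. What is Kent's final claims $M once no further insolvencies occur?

0

Round 1 — Grove, Hale become insolvent (initial).
  Arden: +80 → 80 ≥ 80
  Jasper: +30 → 30 < 60
  Morley: +35+50 → 85 ≥ 40
Round 2 — Arden, Morley become insolvent.
No further insolvencies.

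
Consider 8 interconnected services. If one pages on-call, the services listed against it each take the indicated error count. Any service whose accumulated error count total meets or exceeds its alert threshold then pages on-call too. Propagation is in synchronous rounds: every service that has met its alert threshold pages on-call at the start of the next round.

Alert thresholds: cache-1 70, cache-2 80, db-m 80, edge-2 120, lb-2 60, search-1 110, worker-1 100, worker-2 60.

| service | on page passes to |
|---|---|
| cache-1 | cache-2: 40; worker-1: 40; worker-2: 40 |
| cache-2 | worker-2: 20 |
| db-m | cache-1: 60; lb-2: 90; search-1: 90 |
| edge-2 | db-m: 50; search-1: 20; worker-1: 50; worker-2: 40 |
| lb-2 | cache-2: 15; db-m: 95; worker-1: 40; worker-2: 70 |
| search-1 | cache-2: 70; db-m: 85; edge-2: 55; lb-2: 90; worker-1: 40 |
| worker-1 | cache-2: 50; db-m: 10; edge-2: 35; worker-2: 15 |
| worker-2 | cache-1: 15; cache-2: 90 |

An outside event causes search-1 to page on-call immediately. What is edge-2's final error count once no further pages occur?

Round 1 — search-1 pages on-call (initial).
  cache-2: +70 → 70 < 80
  db-m: +85 → 85 ≥ 80
  edge-2: +55 → 55 < 120
  lb-2: +90 → 90 ≥ 60
  worker-1: +40 → 40 < 100
Round 2 — db-m, lb-2 page on-call.
  cache-1: +60 → 60 < 70
  cache-2: +15 → 85 ≥ 80
  worker-1: +40 → 80 < 100
  worker-2: +70 → 70 ≥ 60
Round 3 — cache-2, worker-2 page on-call.
  cache-1: +15 → 75 ≥ 70
Round 4 — cache-1 pages on-call.
  worker-1: +40 → 120 ≥ 100
Round 5 — worker-1 pages on-call.
  edge-2: +35 → 90 < 120
No further pages.

90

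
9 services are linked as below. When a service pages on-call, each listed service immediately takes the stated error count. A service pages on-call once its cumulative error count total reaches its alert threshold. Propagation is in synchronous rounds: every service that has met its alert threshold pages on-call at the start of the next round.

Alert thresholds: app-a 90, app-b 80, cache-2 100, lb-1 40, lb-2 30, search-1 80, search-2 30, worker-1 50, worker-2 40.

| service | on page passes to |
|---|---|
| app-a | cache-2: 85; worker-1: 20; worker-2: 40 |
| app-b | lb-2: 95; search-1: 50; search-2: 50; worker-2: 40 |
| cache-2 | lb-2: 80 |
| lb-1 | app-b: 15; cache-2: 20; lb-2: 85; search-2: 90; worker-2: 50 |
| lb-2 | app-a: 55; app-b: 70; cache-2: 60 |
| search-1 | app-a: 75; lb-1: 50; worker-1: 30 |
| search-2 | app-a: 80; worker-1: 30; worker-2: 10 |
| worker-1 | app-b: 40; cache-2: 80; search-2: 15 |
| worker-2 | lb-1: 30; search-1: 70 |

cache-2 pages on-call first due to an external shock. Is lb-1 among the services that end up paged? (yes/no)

no

Round 1 — cache-2 pages on-call (initial).
  lb-2: +80 → 80 ≥ 30
Round 2 — lb-2 pages on-call.
  app-a: +55 → 55 < 90
  app-b: +70 → 70 < 80
No further pages.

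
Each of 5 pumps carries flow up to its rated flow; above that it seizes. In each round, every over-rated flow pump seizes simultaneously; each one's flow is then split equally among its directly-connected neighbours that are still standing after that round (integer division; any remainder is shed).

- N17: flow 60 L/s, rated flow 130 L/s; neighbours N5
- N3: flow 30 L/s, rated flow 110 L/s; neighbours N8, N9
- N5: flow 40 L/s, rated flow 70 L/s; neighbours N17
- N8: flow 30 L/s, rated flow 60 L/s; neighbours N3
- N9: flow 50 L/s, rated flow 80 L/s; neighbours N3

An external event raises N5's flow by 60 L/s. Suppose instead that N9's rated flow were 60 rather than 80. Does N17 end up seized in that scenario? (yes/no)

With N9's rated flow at 60:
Round 1 — N5 at 100 > 70. N5 seizes.
  N5 sheds 100 L/s to N17: 100 each.
    N17: 60+100 = 160 > 130
Round 2 — N17 seizes.
  N17 sheds 160 L/s: no online neighbours, lost.
No further seizures.

yes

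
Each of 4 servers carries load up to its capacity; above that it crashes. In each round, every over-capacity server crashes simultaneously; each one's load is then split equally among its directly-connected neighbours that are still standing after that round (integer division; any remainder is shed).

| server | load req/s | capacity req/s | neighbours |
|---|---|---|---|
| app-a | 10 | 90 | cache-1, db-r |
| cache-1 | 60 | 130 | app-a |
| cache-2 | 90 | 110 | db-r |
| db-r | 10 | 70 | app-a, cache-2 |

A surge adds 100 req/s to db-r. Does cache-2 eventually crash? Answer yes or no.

yes

Round 1 — db-r at 110 > 70. db-r crashes.
  db-r sheds 110 req/s to app-a, cache-2: 55 each.
    app-a: 10+55 = 65 ≤ 90
    cache-2: 90+55 = 145 > 110
Round 2 — cache-2 crashes.
  cache-2 sheds 145 req/s: no online neighbours, lost.
No further crashes.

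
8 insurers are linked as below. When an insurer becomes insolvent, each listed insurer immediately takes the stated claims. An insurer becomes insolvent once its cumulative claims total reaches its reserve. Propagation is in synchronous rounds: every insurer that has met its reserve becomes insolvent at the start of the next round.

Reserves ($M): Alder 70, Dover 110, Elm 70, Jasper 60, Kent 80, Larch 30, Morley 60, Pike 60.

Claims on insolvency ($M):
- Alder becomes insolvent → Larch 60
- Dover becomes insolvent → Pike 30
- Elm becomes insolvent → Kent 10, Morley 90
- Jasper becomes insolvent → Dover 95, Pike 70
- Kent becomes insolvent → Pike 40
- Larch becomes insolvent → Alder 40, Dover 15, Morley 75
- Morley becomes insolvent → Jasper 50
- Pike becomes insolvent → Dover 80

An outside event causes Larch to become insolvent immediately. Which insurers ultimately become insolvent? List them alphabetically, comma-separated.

Round 1 — Larch becomes insolvent (initial).
  Alder: +40 → 40 < 70
  Dover: +15 → 15 < 110
  Morley: +75 → 75 ≥ 60
Round 2 — Morley becomes insolvent.
  Jasper: +50 → 50 < 60
No further insolvencies.

Larch, Morley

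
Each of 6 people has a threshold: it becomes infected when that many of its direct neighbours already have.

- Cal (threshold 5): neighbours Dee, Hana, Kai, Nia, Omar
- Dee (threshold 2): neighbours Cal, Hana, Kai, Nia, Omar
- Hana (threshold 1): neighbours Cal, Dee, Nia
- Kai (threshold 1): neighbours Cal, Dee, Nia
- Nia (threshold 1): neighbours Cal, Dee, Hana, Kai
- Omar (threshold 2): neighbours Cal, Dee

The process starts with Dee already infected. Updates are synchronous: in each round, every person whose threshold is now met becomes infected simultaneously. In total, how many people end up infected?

4

Round 1 — Dee becomes infected (initial).
Round 2 — checking thresholds:
  Cal: 1 of 5 neighbours < 5, not yet.
  Hana: 1 of 3 neighbours ≥ 1, becomes infected.
  Kai: 1 of 3 neighbours ≥ 1, becomes infected.
  Nia: 1 of 4 neighbours ≥ 1, becomes infected.
  Omar: 1 of 2 neighbours < 2, not yet.
Round 3 — no new infections; cascade stops.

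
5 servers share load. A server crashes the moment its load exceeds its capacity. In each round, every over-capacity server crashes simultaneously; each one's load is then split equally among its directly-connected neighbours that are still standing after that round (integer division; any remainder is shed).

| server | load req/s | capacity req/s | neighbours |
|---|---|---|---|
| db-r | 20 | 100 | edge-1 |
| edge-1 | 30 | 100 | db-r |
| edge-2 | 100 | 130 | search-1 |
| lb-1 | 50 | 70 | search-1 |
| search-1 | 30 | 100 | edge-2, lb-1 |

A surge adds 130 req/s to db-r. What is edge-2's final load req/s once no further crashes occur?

100

Round 1 — db-r at 150 > 100. db-r crashes.
  db-r sheds 150 req/s to edge-1: 150 each.
    edge-1: 30+150 = 180 > 100
Round 2 — edge-1 crashes.
  edge-1 sheds 180 req/s: no online neighbours, lost.
No further crashes.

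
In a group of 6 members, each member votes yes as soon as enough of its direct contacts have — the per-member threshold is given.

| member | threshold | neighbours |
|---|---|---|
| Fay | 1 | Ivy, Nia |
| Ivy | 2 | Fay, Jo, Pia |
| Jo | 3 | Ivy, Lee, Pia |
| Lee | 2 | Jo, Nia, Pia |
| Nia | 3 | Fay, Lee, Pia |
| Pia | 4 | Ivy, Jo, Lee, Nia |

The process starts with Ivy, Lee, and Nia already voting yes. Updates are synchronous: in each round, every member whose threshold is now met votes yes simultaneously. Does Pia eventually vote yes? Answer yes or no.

Round 1 — Ivy, Lee, Nia vote yes (initial).
Round 2 — checking thresholds:
  Fay: 2 of 2 neighbours ≥ 1, votes yes.
  Jo: 2 of 3 neighbours < 3, not yet.
  Pia: 3 of 4 neighbours < 4, not yet.
Round 3 — no new yes votes; cascade stops.

no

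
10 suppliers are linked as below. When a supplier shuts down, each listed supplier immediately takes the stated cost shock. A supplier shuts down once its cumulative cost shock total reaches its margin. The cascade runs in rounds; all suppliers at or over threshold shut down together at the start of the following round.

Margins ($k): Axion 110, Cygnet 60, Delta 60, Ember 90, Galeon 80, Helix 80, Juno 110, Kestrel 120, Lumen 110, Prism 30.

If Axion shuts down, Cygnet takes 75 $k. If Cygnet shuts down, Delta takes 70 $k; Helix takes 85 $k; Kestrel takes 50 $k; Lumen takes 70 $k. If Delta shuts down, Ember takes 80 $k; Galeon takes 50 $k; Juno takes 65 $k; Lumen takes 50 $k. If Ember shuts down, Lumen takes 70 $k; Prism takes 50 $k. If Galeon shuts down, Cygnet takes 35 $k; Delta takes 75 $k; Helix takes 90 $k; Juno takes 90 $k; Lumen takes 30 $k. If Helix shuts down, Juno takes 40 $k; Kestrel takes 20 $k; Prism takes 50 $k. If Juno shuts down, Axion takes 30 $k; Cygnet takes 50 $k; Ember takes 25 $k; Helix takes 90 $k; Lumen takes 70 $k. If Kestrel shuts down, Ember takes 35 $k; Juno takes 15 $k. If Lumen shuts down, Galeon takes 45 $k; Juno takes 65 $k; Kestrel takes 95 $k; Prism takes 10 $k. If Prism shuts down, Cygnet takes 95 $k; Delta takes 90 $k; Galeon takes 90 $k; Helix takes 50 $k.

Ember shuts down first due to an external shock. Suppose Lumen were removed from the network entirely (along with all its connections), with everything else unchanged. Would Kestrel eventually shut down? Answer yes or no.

no

With Lumen removed:
Round 1 — Ember shuts down (initial).
  Prism: +50 → 50 ≥ 30
Round 2 — Prism shuts down.
  Cygnet: +95 → 95 ≥ 60
  Delta: +90 → 90 ≥ 60
  Galeon: +90 → 90 ≥ 80
  Helix: +50 → 50 < 80
Round 3 — Cygnet, Delta, Galeon shut down.
  Helix: +85+90 → 225 ≥ 80
  Juno: +65+90 → 155 ≥ 110
  Kestrel: +50 → 50 < 120
Round 4 — Helix, Juno shut down.
  Axion: +30 → 30 < 110
  Kestrel: +20 → 70 < 120
No further shutdowns.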